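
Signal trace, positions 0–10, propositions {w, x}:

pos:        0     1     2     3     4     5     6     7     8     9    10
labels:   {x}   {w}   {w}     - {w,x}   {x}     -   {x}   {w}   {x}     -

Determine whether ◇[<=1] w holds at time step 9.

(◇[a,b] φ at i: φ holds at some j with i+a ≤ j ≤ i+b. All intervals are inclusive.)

Check w at each j in [9,10]:
  j=9: false
  j=10: false
No position in the window satisfies it → formula fails.

Does not hold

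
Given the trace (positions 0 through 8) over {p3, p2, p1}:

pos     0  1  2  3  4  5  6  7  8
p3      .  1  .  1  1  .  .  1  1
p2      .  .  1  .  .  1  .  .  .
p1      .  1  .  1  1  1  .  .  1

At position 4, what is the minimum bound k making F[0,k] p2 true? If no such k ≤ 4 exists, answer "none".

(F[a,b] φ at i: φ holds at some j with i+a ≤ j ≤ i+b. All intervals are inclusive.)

1

Scan j = 4,5,… for p2:
  j=4: fails
  j=5: holds
First hit at j=5, so smallest k = 5-4 = 1.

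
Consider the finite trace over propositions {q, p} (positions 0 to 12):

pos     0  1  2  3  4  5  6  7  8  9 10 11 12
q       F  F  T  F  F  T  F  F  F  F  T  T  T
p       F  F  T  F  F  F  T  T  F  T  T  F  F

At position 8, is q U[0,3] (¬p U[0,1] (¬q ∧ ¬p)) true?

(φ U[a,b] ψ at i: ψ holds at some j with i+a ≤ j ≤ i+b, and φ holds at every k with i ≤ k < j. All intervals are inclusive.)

True

Need some j in [8,11] with (¬p U[0,1] (¬q ∧ ¬p)), and q at every k in [8,j-1].
  j=8: (¬p U[0,1] (¬q ∧ ¬p)) holds; no prefix to check → satisfied.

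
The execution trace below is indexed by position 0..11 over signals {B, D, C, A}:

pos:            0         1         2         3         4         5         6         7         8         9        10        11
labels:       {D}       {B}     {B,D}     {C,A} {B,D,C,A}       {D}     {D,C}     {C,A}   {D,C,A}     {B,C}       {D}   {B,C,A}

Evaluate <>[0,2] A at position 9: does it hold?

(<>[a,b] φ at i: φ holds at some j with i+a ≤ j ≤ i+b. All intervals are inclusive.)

Yes

Check A at each j in [9,11]:
  j=9: false
  j=10: false
  j=11: true
Found at j=11 → formula holds.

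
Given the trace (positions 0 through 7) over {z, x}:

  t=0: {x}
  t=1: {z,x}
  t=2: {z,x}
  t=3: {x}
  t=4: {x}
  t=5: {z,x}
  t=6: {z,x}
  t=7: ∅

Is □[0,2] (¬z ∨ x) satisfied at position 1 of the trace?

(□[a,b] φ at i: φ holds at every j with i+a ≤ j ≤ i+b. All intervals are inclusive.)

Check (¬z ∨ x) at every j in [1,3]:
  j=1: true
  j=2: true
  j=3: true
All positions satisfy it → formula holds.

Yes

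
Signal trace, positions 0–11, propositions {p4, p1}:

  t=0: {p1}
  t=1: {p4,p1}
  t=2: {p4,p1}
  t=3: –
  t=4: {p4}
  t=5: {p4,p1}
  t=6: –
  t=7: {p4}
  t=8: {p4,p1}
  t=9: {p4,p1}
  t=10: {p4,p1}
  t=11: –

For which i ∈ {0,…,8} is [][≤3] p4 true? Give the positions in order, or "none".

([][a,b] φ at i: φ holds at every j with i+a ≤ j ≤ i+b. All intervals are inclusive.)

7

Evaluate at each i in [0,8]:
  i=0: ✗ (fails at j=0)
  i=1: ✗ (fails at j=3)
  i=2: ✗ (fails at j=3)
  i=3: ✗ (fails at j=3)
  i=4: ✗ (fails at j=6)
  i=5: ✗ (fails at j=6)
  i=6: ✗ (fails at j=6)
  i=7: ✓ (all of [7,10])
  i=8: ✗ (fails at j=11)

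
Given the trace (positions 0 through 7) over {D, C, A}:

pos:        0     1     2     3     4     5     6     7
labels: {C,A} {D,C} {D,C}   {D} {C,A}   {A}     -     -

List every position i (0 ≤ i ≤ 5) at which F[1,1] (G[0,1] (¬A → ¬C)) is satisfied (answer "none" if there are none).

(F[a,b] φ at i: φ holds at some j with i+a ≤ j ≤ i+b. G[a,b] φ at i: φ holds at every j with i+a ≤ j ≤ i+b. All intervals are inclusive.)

Evaluate at each i in [0,5]:
  i=0: ✗ (none in [1,1])
  i=1: ✗ (none in [2,2])
  i=2: ✓ (witness j=3)
  i=3: ✓ (witness j=4)
  i=4: ✓ (witness j=5)
  i=5: ✓ (witness j=6)

2, 3, 4, 5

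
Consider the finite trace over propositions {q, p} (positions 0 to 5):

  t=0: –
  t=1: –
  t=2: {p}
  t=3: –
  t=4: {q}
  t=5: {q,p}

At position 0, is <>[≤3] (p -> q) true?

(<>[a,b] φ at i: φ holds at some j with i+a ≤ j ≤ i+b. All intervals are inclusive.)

Check (p -> q) at each j in [0,3]:
  j=0: true
  j=1: true
  j=2: false
  j=3: true
Found at j=0 → formula holds.

True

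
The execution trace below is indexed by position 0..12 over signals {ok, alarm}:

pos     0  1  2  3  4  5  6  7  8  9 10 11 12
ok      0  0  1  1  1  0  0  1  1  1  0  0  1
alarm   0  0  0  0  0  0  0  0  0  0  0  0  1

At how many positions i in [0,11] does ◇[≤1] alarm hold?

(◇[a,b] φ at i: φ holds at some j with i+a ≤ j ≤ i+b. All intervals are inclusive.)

Evaluate at each i in [0,11]:
  i=0: ✗ (none in [0,1])
  i=1: ✗ (none in [1,2])
  i=2: ✗ (none in [2,3])
  i=3: ✗ (none in [3,4])
  i=4: ✗ (none in [4,5])
  i=5: ✗ (none in [5,6])
  i=6: ✗ (none in [6,7])
  i=7: ✗ (none in [7,8])
  i=8: ✗ (none in [8,9])
  i=9: ✗ (none in [9,10])
  i=10: ✗ (none in [10,11])
  i=11: ✓ (witness j=12)
Positions where it holds: {11} → 1.

1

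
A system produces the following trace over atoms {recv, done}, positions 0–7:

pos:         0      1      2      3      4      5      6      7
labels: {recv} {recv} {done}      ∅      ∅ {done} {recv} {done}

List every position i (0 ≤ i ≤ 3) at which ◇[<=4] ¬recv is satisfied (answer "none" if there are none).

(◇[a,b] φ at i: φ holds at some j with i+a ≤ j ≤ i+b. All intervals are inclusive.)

Evaluate at each i in [0,3]:
  i=0: ✓ (witness j=2)
  i=1: ✓ (witness j=2)
  i=2: ✓ (witness j=2)
  i=3: ✓ (witness j=3)

0, 1, 2, 3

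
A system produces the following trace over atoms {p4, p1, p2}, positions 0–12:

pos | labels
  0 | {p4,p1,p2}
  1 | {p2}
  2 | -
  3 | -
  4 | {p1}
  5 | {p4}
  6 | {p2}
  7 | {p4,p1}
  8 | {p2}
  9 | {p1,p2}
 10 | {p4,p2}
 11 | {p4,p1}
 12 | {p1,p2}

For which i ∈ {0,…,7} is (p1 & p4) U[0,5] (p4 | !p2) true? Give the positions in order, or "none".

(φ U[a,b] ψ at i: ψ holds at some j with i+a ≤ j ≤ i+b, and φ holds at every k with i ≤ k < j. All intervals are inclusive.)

Evaluate at each i in [0,7]:
  i=0: ✓ (rhs at j=0)
  i=1: ✗ (lhs fails at k=1 before rhs at j=2)
  i=2: ✓ (rhs at j=2)
  i=3: ✓ (rhs at j=3)
  i=4: ✓ (rhs at j=4)
  i=5: ✓ (rhs at j=5)
  i=6: ✗ (lhs fails at k=6 before rhs at j=7)
  i=7: ✓ (rhs at j=7)

0, 2, 3, 4, 5, 7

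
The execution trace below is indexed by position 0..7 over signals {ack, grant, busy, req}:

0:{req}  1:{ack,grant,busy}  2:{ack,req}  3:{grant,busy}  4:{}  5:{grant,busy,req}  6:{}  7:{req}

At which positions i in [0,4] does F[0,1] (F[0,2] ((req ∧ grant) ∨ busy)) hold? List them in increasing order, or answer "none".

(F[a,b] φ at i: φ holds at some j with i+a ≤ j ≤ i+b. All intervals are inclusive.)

0, 1, 2, 3, 4

Evaluate at each i in [0,4]:
  i=0: ✓ (witness j=0)
  i=1: ✓ (witness j=1)
  i=2: ✓ (witness j=2)
  i=3: ✓ (witness j=3)
  i=4: ✓ (witness j=4)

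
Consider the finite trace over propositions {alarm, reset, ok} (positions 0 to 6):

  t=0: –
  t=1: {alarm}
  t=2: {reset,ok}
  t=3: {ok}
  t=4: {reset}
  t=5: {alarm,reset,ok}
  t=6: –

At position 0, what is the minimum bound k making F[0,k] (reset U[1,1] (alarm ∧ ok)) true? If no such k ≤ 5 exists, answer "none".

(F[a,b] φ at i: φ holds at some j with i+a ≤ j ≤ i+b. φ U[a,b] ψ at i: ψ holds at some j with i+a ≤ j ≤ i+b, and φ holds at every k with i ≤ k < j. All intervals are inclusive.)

Scan j = 0,1,… for (reset U[1,1] (alarm ∧ ok)):
  j=0: fails
  j=1: fails
  j=2: fails
  j=3: fails
  j=4: holds
First hit at j=4, so smallest k = 4-0 = 4.

4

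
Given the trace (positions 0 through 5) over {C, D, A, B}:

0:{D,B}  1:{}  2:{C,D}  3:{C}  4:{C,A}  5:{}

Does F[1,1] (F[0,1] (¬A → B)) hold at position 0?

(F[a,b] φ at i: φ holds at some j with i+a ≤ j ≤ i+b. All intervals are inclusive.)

Check F[0,1] (¬A → B) at each j in [1,1]:
  j=1: fails (none in [1,2])
No position in the window satisfies it → formula fails.

No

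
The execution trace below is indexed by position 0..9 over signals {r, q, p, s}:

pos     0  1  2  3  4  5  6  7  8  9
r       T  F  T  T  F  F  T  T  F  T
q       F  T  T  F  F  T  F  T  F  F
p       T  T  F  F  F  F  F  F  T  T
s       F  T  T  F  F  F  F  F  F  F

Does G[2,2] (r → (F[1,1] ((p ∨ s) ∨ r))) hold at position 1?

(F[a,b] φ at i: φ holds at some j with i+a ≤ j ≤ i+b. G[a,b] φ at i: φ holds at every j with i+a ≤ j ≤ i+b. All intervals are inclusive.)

Check (r → (F[1,1] ((p ∨ s) ∨ r))) at every j in [3,3]:
  j=3: antecedent true; consequent fails (none in [4,4]) → ✗
Fails at j=3 → formula fails.

Does not hold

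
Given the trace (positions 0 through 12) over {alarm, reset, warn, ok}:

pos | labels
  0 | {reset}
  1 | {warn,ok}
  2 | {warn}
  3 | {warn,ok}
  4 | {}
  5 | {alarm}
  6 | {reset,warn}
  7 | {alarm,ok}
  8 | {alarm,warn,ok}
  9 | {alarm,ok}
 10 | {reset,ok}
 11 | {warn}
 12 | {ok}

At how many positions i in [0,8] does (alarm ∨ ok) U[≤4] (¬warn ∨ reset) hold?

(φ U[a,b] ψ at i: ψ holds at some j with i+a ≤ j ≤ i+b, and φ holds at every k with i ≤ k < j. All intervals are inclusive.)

Evaluate at each i in [0,8]:
  i=0: ✓ (rhs at j=0)
  i=1: ✗ (lhs fails at k=2 before rhs at j=4)
  i=2: ✗ (lhs fails at k=2 before rhs at j=4)
  i=3: ✓ (rhs at j=4; lhs holds on [3,3])
  i=4: ✓ (rhs at j=4)
  i=5: ✓ (rhs at j=5)
  i=6: ✓ (rhs at j=6)
  i=7: ✓ (rhs at j=7)
  i=8: ✓ (rhs at j=9; lhs holds on [8,8])
Positions where it holds: {0, 3, 4, 5, 6, 7, 8} → 7.

7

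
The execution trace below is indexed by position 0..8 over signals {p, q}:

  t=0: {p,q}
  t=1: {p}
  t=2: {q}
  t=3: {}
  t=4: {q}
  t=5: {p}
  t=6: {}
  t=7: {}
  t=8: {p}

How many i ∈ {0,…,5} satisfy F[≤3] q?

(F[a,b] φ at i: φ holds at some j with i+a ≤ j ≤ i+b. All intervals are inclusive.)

5

Evaluate at each i in [0,5]:
  i=0: ✓ (witness j=0)
  i=1: ✓ (witness j=2)
  i=2: ✓ (witness j=2)
  i=3: ✓ (witness j=4)
  i=4: ✓ (witness j=4)
  i=5: ✗ (none in [5,8])
Positions where it holds: {0, 1, 2, 3, 4} → 5.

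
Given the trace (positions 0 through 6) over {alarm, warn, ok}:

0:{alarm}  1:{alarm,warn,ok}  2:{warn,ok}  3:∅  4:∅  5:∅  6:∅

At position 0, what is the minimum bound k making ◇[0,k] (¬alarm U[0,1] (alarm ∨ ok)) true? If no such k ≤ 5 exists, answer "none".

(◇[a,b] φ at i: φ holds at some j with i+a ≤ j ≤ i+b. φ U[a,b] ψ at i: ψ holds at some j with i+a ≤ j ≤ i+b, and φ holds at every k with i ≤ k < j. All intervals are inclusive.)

Scan j = 0,1,… for (¬alarm U[0,1] (alarm ∨ ok)):
  j=0: holds
First hit at j=0, so smallest k = 0-0 = 0.

0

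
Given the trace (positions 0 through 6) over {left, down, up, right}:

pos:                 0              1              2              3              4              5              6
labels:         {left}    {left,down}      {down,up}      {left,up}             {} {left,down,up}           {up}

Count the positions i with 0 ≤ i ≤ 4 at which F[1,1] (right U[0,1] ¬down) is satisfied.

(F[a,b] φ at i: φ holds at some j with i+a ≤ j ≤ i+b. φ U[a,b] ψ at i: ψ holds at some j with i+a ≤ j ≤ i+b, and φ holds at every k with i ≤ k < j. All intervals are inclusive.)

2

Evaluate at each i in [0,4]:
  i=0: ✗ (none in [1,1])
  i=1: ✗ (none in [2,2])
  i=2: ✓ (witness j=3)
  i=3: ✓ (witness j=4)
  i=4: ✗ (none in [5,5])
Positions where it holds: {2, 3} → 2.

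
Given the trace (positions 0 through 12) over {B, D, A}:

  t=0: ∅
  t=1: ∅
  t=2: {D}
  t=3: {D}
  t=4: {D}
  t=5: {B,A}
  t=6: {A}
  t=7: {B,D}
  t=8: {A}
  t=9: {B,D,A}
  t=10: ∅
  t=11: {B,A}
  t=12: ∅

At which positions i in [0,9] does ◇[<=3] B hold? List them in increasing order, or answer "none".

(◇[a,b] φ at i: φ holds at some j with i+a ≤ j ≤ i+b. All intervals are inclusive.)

2, 3, 4, 5, 6, 7, 8, 9

Evaluate at each i in [0,9]:
  i=0: ✗ (none in [0,3])
  i=1: ✗ (none in [1,4])
  i=2: ✓ (witness j=5)
  i=3: ✓ (witness j=5)
  i=4: ✓ (witness j=5)
  i=5: ✓ (witness j=5)
  i=6: ✓ (witness j=7)
  i=7: ✓ (witness j=7)
  i=8: ✓ (witness j=9)
  i=9: ✓ (witness j=9)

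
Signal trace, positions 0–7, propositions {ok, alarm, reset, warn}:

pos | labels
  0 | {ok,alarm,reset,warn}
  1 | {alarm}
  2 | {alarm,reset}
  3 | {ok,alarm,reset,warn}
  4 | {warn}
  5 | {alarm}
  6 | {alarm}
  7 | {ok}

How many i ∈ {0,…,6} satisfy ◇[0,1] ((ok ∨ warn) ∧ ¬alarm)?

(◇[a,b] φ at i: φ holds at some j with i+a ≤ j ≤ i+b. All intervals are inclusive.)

3

Evaluate at each i in [0,6]:
  i=0: ✗ (none in [0,1])
  i=1: ✗ (none in [1,2])
  i=2: ✗ (none in [2,3])
  i=3: ✓ (witness j=4)
  i=4: ✓ (witness j=4)
  i=5: ✗ (none in [5,6])
  i=6: ✓ (witness j=7)
Positions where it holds: {3, 4, 6} → 3.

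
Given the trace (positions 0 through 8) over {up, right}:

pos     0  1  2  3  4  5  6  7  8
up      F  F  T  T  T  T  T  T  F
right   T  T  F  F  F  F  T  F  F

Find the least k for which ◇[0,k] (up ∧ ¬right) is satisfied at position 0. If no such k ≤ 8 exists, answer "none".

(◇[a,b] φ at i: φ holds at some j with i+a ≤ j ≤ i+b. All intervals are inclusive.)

2

Scan j = 0,1,… for (up ∧ ¬right):
  j=0: fails
  j=1: fails
  j=2: holds
First hit at j=2, so smallest k = 2-0 = 2.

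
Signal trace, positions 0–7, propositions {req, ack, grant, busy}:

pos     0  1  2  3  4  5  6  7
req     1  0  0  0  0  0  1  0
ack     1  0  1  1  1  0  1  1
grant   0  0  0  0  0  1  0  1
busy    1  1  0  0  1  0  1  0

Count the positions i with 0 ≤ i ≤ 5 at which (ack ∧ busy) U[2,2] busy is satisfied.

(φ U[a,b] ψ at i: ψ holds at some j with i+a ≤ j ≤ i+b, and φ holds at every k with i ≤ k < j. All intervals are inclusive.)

Evaluate at each i in [0,5]:
  i=0: ✗ (no rhs in [2,2])
  i=1: ✗ (no rhs in [3,3])
  i=2: ✗ (lhs fails at k=2 before rhs at j=4)
  i=3: ✗ (no rhs in [5,5])
  i=4: ✗ (lhs fails at k=5 before rhs at j=6)
  i=5: ✗ (no rhs in [7,7])
Positions where it holds: {} → 0.

0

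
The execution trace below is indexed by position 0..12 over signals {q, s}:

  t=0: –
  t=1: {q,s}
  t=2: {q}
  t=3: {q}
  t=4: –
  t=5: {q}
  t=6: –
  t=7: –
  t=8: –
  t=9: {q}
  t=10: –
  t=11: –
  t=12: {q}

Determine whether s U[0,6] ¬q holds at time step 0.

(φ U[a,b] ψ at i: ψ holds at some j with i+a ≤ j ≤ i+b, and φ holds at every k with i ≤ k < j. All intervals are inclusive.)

True

Need some j in [0,6] with ¬q, and s at every k in [0,j-1].
  j=0: ¬q holds; no prefix to check → satisfied.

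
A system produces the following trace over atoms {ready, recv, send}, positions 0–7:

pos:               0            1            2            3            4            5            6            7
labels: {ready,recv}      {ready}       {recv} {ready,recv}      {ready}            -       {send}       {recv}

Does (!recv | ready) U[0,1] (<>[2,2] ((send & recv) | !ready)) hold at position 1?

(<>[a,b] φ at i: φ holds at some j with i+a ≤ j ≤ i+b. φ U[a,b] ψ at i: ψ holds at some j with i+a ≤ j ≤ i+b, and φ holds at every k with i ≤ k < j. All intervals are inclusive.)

No

Need some j in [1,2] with <>[2,2] ((send & recv) | !ready), and (!recv | ready) at every k in [1,j-1].
  j=1: <>[2,2] ((send & recv) | !ready) — fails (none in [3,3]).
  j=2: <>[2,2] ((send & recv) | !ready) — fails (none in [4,4]).
No j in the window works → until fails.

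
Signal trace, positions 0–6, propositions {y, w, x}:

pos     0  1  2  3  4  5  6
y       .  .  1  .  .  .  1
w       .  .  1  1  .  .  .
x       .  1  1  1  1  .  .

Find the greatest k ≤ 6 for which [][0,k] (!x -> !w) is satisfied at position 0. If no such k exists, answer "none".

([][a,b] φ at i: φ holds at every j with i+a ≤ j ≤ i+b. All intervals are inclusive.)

6

(!x -> !w) must hold from j=0 onward; find where it first fails.
  j=0: holds
  j=1: holds
  j=2: holds
  j=3: holds
  j=4: holds
  j=5: holds
  j=6: holds
Holds through j=6; largest k = 6.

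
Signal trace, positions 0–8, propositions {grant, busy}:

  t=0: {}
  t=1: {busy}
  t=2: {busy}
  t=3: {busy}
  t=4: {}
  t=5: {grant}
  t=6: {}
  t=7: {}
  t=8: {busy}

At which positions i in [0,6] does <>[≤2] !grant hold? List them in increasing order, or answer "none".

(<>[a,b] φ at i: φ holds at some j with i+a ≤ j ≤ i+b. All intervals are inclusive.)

Evaluate at each i in [0,6]:
  i=0: ✓ (witness j=0)
  i=1: ✓ (witness j=1)
  i=2: ✓ (witness j=2)
  i=3: ✓ (witness j=3)
  i=4: ✓ (witness j=4)
  i=5: ✓ (witness j=6)
  i=6: ✓ (witness j=6)

0, 1, 2, 3, 4, 5, 6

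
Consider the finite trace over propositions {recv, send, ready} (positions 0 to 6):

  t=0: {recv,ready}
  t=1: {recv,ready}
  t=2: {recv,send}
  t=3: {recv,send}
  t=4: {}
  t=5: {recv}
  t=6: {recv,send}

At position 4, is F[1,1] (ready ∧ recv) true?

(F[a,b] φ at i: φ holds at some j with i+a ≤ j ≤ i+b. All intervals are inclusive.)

Check (ready ∧ recv) at each j in [5,5]:
  j=5: false
No position in the window satisfies it → formula fails.

No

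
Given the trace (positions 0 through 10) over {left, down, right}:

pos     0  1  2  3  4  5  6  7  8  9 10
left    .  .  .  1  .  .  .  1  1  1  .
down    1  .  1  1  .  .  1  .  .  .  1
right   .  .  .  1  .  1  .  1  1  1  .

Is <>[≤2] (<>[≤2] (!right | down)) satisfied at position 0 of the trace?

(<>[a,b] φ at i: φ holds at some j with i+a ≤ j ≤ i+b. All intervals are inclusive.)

Check <>[≤2] (!right | down) at each j in [0,2]:
  j=0: holds (witness at 0)
  j=1: holds (witness at 1)
  j=2: holds (witness at 2)
Found at j=0 → formula holds.

Yes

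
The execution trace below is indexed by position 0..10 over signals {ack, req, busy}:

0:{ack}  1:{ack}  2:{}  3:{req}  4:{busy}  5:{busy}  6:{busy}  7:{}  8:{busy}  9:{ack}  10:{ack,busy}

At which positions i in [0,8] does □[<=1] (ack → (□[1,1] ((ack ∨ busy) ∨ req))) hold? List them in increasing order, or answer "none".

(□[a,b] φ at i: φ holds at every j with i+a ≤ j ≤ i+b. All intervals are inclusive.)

Evaluate at each i in [0,8]:
  i=0: ✗ (fails at j=1)
  i=1: ✗ (fails at j=1)
  i=2: ✓ (all of [2,3])
  i=3: ✓ (all of [3,4])
  i=4: ✓ (all of [4,5])
  i=5: ✓ (all of [5,6])
  i=6: ✓ (all of [6,7])
  i=7: ✓ (all of [7,8])
  i=8: ✓ (all of [8,9])

2, 3, 4, 5, 6, 7, 8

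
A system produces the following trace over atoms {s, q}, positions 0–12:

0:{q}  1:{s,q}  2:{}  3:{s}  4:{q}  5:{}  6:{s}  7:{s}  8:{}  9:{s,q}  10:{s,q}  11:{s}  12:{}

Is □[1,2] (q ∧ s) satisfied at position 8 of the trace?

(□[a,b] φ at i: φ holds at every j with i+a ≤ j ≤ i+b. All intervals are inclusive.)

Yes

Check (q ∧ s) at every j in [9,10]:
  j=9: true
  j=10: true
All positions satisfy it → formula holds.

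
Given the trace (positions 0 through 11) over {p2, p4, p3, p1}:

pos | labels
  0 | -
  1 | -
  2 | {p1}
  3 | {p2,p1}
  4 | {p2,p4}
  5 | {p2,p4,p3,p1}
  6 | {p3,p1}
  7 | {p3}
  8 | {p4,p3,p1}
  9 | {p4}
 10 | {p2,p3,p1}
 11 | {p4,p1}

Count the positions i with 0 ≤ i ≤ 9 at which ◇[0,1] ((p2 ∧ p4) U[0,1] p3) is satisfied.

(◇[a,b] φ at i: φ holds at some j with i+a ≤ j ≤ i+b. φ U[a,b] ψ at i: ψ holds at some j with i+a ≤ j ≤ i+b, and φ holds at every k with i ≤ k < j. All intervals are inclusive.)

Evaluate at each i in [0,9]:
  i=0: ✗ (none in [0,1])
  i=1: ✗ (none in [1,2])
  i=2: ✗ (none in [2,3])
  i=3: ✓ (witness j=4)
  i=4: ✓ (witness j=4)
  i=5: ✓ (witness j=5)
  i=6: ✓ (witness j=6)
  i=7: ✓ (witness j=7)
  i=8: ✓ (witness j=8)
  i=9: ✓ (witness j=10)
Positions where it holds: {3, 4, 5, 6, 7, 8, 9} → 7.

7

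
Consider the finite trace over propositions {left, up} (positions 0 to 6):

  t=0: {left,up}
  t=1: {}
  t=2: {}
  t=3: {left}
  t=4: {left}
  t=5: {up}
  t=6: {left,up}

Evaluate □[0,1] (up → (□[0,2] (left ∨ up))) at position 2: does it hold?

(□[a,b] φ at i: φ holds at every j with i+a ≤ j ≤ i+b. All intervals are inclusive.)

Check (up → (□[0,2] (left ∨ up))) at every j in [2,3]:
  j=2: antecedent false → ✓
  j=3: antecedent false → ✓
All positions satisfy it → formula holds.

Holds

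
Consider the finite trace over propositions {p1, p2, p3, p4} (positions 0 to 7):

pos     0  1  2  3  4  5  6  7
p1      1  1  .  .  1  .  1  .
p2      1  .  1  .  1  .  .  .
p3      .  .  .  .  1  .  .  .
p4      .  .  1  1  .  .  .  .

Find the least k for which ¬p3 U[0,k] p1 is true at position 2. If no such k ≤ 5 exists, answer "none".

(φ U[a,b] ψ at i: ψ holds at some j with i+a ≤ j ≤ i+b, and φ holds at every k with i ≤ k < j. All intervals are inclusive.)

2

Need earliest j ≥ 2 with p1, and ¬p3 at every k in [2,j-1].
  j=2: rhs fails.
  j=3: rhs fails.
  j=4: rhs holds; lhs holds on [2,3]. k = 2.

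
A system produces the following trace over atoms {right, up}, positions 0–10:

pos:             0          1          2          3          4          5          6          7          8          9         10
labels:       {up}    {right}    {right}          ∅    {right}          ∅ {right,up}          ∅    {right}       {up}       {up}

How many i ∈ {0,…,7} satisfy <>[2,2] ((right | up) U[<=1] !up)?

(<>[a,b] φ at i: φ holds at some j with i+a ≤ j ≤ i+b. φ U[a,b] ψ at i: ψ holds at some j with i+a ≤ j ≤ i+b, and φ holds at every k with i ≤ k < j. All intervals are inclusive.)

Evaluate at each i in [0,7]:
  i=0: ✓ (witness j=2)
  i=1: ✓ (witness j=3)
  i=2: ✓ (witness j=4)
  i=3: ✓ (witness j=5)
  i=4: ✓ (witness j=6)
  i=5: ✓ (witness j=7)
  i=6: ✓ (witness j=8)
  i=7: ✗ (none in [9,9])
Positions where it holds: {0, 1, 2, 3, 4, 5, 6} → 7.

7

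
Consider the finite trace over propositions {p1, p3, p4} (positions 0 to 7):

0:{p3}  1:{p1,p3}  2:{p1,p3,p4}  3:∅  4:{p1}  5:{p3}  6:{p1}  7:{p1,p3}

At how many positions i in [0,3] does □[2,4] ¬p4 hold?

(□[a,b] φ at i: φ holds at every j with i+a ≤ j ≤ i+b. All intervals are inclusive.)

3

Evaluate at each i in [0,3]:
  i=0: ✗ (fails at j=2)
  i=1: ✓ (all of [3,5])
  i=2: ✓ (all of [4,6])
  i=3: ✓ (all of [5,7])
Positions where it holds: {1, 2, 3} → 3.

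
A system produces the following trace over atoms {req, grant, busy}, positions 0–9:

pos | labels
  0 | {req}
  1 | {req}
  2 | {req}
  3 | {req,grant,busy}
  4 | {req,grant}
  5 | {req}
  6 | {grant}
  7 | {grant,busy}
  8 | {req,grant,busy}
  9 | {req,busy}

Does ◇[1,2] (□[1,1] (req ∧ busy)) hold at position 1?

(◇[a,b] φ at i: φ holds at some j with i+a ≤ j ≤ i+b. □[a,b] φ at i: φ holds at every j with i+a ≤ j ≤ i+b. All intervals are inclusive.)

Holds

Check □[1,1] (req ∧ busy) at each j in [2,3]:
  j=2: holds on [3,3]
  j=3: fails at 4
Found at j=2 → formula holds.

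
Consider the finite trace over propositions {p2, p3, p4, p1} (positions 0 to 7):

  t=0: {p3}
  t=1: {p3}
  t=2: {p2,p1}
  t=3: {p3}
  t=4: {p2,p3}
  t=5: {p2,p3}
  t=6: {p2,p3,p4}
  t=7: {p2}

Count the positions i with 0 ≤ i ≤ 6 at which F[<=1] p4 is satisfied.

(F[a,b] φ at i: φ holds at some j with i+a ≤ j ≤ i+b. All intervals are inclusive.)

2

Evaluate at each i in [0,6]:
  i=0: ✗ (none in [0,1])
  i=1: ✗ (none in [1,2])
  i=2: ✗ (none in [2,3])
  i=3: ✗ (none in [3,4])
  i=4: ✗ (none in [4,5])
  i=5: ✓ (witness j=6)
  i=6: ✓ (witness j=6)
Positions where it holds: {5, 6} → 2.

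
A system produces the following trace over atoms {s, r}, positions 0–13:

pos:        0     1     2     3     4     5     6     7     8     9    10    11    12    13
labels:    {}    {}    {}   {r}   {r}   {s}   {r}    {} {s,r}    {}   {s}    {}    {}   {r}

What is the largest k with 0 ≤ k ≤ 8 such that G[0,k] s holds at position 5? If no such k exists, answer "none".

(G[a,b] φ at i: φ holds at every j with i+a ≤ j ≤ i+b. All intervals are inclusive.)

0

s must hold from j=5 onward; find where it first fails.
  j=5: holds
  j=6: fails
Holds on [5,5], so largest k = 0.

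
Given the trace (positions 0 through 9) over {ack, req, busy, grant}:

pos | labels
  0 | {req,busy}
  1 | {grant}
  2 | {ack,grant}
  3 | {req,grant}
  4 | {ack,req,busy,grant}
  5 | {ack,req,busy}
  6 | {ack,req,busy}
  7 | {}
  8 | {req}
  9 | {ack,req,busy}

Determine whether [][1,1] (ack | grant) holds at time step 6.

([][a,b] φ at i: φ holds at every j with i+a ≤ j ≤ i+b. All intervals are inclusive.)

Check (ack | grant) at every j in [7,7]:
  j=7: false
Fails at j=7 → formula fails.

False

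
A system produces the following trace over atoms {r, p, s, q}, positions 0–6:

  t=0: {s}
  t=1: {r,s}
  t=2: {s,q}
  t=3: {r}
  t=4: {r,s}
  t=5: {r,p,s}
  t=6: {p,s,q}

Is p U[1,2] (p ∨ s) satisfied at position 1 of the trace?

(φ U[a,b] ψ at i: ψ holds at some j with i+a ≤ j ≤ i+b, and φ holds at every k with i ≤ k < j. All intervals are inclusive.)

Need some j in [2,3] with (p ∨ s), and p at every k in [1,j-1].
  j=2: (p ∨ s) holds, but p fails at k=1 → not this j.
  j=3: (p ∨ s) false.
No j in the window works → until fails.

False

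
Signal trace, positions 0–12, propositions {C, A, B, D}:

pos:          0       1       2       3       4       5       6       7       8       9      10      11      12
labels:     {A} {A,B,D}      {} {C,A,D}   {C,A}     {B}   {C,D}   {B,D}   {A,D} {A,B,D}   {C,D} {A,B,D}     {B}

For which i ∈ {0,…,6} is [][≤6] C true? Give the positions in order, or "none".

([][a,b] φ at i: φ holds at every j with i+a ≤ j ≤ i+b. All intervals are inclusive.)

Evaluate at each i in [0,6]:
  i=0: ✗ (fails at j=0)
  i=1: ✗ (fails at j=1)
  i=2: ✗ (fails at j=2)
  i=3: ✗ (fails at j=5)
  i=4: ✗ (fails at j=5)
  i=5: ✗ (fails at j=5)
  i=6: ✗ (fails at j=7)

none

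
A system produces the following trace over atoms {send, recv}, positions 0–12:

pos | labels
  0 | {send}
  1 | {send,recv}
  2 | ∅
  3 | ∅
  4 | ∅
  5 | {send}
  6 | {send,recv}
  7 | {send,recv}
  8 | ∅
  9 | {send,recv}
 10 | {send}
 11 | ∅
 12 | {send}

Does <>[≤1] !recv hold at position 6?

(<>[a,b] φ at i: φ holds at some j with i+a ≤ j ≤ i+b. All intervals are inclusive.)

Does not hold

Check !recv at each j in [6,7]:
  j=6: false
  j=7: false
No position in the window satisfies it → formula fails.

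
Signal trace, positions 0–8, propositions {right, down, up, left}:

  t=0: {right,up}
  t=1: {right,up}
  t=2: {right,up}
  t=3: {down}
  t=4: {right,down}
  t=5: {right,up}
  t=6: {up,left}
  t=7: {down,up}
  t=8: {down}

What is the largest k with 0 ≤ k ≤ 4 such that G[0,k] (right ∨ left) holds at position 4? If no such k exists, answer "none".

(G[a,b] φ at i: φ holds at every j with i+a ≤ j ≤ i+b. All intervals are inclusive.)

(right ∨ left) must hold from j=4 onward; find where it first fails.
  j=4: holds
  j=5: holds
  j=6: holds
  j=7: fails
Holds on [4,6], so largest k = 2.

2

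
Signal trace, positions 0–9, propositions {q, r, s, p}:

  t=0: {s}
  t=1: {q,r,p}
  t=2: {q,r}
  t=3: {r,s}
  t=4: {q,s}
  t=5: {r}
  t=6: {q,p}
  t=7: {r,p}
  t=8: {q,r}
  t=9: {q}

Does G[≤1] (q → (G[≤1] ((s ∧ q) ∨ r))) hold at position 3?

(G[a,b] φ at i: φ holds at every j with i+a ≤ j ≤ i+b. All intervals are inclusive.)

Check (q → (G[≤1] ((s ∧ q) ∨ r))) at every j in [3,4]:
  j=3: antecedent false → ✓
  j=4: antecedent true; consequent holds on [4,5] → ✓
All positions satisfy it → formula holds.

True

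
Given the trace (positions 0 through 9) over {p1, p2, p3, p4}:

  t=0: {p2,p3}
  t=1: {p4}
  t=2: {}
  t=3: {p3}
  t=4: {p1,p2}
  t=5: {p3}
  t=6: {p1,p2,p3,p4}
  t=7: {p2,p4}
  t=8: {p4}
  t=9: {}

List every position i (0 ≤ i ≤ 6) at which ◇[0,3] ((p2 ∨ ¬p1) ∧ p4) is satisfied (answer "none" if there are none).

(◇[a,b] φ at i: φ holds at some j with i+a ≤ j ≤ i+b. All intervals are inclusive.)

Evaluate at each i in [0,6]:
  i=0: ✓ (witness j=1)
  i=1: ✓ (witness j=1)
  i=2: ✗ (none in [2,5])
  i=3: ✓ (witness j=6)
  i=4: ✓ (witness j=6)
  i=5: ✓ (witness j=6)
  i=6: ✓ (witness j=6)

0, 1, 3, 4, 5, 6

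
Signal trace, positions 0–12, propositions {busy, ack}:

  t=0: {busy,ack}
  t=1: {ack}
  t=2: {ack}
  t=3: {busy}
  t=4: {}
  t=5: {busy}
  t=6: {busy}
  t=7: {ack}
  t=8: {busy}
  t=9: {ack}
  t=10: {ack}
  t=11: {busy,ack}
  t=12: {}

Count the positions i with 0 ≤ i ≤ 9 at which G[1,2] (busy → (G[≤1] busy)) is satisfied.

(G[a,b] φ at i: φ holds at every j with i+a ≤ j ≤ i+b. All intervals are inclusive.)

Evaluate at each i in [0,9]:
  i=0: ✓ (all of [1,2])
  i=1: ✗ (fails at j=3)
  i=2: ✗ (fails at j=3)
  i=3: ✓ (all of [4,5])
  i=4: ✗ (fails at j=6)
  i=5: ✗ (fails at j=6)
  i=6: ✗ (fails at j=8)
  i=7: ✗ (fails at j=8)
  i=8: ✓ (all of [9,10])
  i=9: ✗ (fails at j=11)
Positions where it holds: {0, 3, 8} → 3.

3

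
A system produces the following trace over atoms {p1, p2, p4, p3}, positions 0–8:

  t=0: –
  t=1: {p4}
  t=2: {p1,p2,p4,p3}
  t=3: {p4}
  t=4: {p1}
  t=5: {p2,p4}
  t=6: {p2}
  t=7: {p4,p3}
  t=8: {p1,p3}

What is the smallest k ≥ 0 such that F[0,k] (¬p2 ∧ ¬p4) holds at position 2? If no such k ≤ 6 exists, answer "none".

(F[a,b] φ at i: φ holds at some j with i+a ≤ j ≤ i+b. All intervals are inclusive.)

2

Scan j = 2,3,… for (¬p2 ∧ ¬p4):
  j=2: fails
  j=3: fails
  j=4: holds
First hit at j=4, so smallest k = 4-2 = 2.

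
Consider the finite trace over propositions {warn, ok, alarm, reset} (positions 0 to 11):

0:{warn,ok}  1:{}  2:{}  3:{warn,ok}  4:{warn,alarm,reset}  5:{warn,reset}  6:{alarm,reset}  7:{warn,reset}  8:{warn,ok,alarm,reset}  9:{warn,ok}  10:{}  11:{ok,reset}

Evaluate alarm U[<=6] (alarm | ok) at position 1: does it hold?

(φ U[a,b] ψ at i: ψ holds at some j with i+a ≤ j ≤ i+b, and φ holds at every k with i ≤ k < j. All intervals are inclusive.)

Need some j in [1,7] with (alarm | ok), and alarm at every k in [1,j-1].
  j=1: (alarm | ok) false.
  j=2: (alarm | ok) false.
  j=3: (alarm | ok) holds, but alarm fails at k=1 → not this j.
  j=4: (alarm | ok) holds, but alarm fails at k=1 → not this j.
  j=5: (alarm | ok) false.
  j=6: (alarm | ok) holds, but alarm fails at k=1 → not this j.
  j=7: (alarm | ok) false.
No j in the window works → until fails.

False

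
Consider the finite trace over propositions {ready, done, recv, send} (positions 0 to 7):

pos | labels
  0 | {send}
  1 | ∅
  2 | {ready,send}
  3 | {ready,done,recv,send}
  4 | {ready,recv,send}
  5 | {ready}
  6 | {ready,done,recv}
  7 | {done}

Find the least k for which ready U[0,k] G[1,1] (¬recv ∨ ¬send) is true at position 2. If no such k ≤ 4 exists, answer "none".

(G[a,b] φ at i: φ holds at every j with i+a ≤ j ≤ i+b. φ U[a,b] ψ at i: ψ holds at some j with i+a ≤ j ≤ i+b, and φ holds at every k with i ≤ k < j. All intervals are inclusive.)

2

Need earliest j ≥ 2 with G[1,1] (¬recv ∨ ¬send), and ready at every k in [2,j-1].
  j=2: rhs fails.
  j=3: rhs fails.
  j=4: rhs holds; lhs holds on [2,3]. k = 2.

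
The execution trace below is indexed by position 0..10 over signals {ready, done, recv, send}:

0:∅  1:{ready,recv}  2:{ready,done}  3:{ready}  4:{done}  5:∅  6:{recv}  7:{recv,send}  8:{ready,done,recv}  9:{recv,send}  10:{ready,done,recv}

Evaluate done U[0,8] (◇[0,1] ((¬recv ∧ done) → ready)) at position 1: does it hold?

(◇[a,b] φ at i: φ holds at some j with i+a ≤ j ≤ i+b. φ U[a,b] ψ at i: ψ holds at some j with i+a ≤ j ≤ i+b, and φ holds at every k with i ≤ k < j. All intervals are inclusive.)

Need some j in [1,9] with ◇[0,1] ((¬recv ∧ done) → ready), and done at every k in [1,j-1].
  j=1: ◇[0,1] ((¬recv ∧ done) → ready) holds; no prefix to check → satisfied.

True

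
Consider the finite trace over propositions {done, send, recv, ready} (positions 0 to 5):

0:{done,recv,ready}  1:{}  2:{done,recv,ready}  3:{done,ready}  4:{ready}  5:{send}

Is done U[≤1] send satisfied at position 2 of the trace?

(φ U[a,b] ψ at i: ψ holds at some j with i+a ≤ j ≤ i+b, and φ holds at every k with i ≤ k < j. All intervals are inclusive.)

False

Need some j in [2,3] with send, and done at every k in [2,j-1].
  j=2: send false.
  j=3: send false.
No j in the window works → until fails.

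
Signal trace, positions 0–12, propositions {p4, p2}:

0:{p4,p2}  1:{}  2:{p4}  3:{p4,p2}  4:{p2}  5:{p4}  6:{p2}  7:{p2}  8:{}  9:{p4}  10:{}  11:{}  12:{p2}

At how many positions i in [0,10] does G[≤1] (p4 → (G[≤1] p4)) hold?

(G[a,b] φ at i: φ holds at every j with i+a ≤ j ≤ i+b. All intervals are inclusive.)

Evaluate at each i in [0,10]:
  i=0: ✗ (fails at j=0)
  i=1: ✓ (all of [1,2])
  i=2: ✗ (fails at j=3)
  i=3: ✗ (fails at j=3)
  i=4: ✗ (fails at j=5)
  i=5: ✗ (fails at j=5)
  i=6: ✓ (all of [6,7])
  i=7: ✓ (all of [7,8])
  i=8: ✗ (fails at j=9)
  i=9: ✗ (fails at j=9)
  i=10: ✓ (all of [10,11])
Positions where it holds: {1, 6, 7, 10} → 4.

4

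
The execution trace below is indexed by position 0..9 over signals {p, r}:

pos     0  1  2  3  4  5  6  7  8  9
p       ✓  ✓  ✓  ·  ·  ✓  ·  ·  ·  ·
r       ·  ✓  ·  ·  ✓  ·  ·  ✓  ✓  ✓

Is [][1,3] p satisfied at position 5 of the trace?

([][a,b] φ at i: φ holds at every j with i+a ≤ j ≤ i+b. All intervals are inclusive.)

Check p at every j in [6,8]:
  j=6: false
  j=7: false
  j=8: false
Fails at j=6 → formula fails.

False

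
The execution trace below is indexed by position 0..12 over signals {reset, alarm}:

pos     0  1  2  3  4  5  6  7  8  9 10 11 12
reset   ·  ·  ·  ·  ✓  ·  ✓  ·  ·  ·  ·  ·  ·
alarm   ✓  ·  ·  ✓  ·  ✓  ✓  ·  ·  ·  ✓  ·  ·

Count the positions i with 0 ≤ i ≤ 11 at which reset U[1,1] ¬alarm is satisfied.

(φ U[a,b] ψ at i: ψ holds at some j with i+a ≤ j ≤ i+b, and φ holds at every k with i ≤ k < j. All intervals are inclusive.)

Evaluate at each i in [0,11]:
  i=0: ✗ (lhs fails at k=0 before rhs at j=1)
  i=1: ✗ (lhs fails at k=1 before rhs at j=2)
  i=2: ✗ (no rhs in [3,3])
  i=3: ✗ (lhs fails at k=3 before rhs at j=4)
  i=4: ✗ (no rhs in [5,5])
  i=5: ✗ (no rhs in [6,6])
  i=6: ✓ (rhs at j=7; lhs holds on [6,6])
  i=7: ✗ (lhs fails at k=7 before rhs at j=8)
  i=8: ✗ (lhs fails at k=8 before rhs at j=9)
  i=9: ✗ (no rhs in [10,10])
  i=10: ✗ (lhs fails at k=10 before rhs at j=11)
  i=11: ✗ (lhs fails at k=11 before rhs at j=12)
Positions where it holds: {6} → 1.

1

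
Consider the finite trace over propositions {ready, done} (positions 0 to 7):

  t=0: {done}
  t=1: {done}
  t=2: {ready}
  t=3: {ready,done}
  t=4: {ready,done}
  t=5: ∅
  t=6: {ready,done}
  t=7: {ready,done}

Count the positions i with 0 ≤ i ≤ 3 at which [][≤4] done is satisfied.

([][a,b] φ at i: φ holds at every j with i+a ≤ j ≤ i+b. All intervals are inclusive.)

0

Evaluate at each i in [0,3]:
  i=0: ✗ (fails at j=2)
  i=1: ✗ (fails at j=2)
  i=2: ✗ (fails at j=2)
  i=3: ✗ (fails at j=5)
Positions where it holds: {} → 0.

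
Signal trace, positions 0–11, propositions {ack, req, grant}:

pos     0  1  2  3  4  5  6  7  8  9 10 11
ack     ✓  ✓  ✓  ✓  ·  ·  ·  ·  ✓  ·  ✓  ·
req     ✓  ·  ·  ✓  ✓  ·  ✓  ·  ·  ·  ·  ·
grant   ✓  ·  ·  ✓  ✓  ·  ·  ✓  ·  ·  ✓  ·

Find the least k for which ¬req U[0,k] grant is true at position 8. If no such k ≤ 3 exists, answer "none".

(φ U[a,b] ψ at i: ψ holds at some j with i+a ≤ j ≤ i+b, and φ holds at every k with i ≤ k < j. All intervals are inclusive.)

2

Need earliest j ≥ 8 with grant, and ¬req at every k in [8,j-1].
  j=8: rhs fails.
  j=9: rhs fails.
  j=10: rhs holds; lhs holds on [8,9]. k = 2.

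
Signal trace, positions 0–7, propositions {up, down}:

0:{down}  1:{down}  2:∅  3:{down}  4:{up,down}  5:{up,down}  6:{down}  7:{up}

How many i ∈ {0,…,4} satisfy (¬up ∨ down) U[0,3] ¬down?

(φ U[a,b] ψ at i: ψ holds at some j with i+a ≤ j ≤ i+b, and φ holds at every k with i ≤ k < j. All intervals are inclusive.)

Evaluate at each i in [0,4]:
  i=0: ✓ (rhs at j=2; lhs holds on [0,1])
  i=1: ✓ (rhs at j=2; lhs holds on [1,1])
  i=2: ✓ (rhs at j=2)
  i=3: ✗ (no rhs in [3,6])
  i=4: ✓ (rhs at j=7; lhs holds on [4,6])
Positions where it holds: {0, 1, 2, 4} → 4.

4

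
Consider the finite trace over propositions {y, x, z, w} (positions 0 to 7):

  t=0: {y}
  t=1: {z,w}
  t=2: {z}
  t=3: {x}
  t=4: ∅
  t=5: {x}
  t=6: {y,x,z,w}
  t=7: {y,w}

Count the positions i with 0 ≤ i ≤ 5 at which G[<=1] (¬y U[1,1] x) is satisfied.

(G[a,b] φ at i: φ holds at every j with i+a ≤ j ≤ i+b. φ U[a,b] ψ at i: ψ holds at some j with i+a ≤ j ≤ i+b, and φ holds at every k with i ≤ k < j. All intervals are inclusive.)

1

Evaluate at each i in [0,5]:
  i=0: ✗ (fails at j=0)
  i=1: ✗ (fails at j=1)
  i=2: ✗ (fails at j=3)
  i=3: ✗ (fails at j=3)
  i=4: ✓ (all of [4,5])
  i=5: ✗ (fails at j=6)
Positions where it holds: {4} → 1.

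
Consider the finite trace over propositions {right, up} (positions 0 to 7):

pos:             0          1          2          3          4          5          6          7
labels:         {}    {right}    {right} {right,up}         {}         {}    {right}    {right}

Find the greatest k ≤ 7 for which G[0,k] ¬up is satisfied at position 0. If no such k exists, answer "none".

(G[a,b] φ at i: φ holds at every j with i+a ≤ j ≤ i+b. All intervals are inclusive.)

¬up must hold from j=0 onward; find where it first fails.
  j=0: holds
  j=1: holds
  j=2: holds
  j=3: fails
Holds on [0,2], so largest k = 2.

2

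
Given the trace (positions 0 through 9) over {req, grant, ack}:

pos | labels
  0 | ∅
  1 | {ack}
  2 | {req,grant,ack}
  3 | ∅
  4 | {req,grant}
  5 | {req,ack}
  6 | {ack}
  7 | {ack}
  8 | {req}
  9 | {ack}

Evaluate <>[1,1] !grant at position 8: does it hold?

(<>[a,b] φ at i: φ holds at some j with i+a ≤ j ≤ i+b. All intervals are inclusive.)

True

Check !grant at each j in [9,9]:
  j=9: true
Found at j=9 → formula holds.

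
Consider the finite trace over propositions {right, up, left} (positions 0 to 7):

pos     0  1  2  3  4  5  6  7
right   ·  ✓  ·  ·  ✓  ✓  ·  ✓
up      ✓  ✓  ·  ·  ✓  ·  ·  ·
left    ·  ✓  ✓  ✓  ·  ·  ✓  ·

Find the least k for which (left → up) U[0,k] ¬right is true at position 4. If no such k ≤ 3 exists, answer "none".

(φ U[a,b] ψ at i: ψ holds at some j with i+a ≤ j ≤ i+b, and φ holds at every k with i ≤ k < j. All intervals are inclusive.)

2

Need earliest j ≥ 4 with ¬right, and (left → up) at every k in [4,j-1].
  j=4: rhs fails.
  j=5: rhs fails.
  j=6: rhs holds; lhs holds on [4,5]. k = 2.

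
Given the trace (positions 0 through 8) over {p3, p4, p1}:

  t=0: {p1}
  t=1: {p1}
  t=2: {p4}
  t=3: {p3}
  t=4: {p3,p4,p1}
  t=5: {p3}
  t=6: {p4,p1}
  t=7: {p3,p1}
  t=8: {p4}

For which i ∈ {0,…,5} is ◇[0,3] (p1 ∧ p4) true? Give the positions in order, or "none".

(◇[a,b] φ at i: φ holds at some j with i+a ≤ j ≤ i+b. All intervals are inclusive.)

Evaluate at each i in [0,5]:
  i=0: ✗ (none in [0,3])
  i=1: ✓ (witness j=4)
  i=2: ✓ (witness j=4)
  i=3: ✓ (witness j=4)
  i=4: ✓ (witness j=4)
  i=5: ✓ (witness j=6)

1, 2, 3, 4, 5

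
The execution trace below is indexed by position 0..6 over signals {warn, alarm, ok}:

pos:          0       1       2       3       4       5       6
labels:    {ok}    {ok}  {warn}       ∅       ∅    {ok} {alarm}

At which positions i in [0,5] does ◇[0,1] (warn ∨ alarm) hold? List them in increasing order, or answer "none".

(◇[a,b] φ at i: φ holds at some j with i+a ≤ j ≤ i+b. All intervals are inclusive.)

1, 2, 5

Evaluate at each i in [0,5]:
  i=0: ✗ (none in [0,1])
  i=1: ✓ (witness j=2)
  i=2: ✓ (witness j=2)
  i=3: ✗ (none in [3,4])
  i=4: ✗ (none in [4,5])
  i=5: ✓ (witness j=6)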